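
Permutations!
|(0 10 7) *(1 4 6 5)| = |(0 10 7)(1 4 6 5)| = 12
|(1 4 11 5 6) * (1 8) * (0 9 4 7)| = |(0 9 4 11 5 6 8 1 7)| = 9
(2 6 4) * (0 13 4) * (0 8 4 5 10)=[13, 1, 6, 3, 2, 10, 8, 7, 4, 9, 0, 11, 12, 5]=(0 13 5 10)(2 6 8 4)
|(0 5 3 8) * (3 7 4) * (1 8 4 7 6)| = 10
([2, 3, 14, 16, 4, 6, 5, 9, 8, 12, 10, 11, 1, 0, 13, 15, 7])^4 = [0, 9, 2, 12, 4, 5, 6, 3, 8, 16, 10, 11, 7, 13, 14, 15, 1]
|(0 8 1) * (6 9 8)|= 5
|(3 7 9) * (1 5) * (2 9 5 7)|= |(1 7 5)(2 9 3)|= 3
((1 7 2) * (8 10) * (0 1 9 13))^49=(0 1 7 2 9 13)(8 10)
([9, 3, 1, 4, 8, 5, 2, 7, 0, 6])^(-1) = (0 8 4 3 1 2 6 9)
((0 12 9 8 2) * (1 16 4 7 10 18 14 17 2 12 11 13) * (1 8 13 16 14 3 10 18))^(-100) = (0 1 7)(2 10 4)(3 16 17)(11 14 18)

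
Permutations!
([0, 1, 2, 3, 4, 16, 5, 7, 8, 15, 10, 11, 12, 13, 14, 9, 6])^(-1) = (5 6 16)(9 15)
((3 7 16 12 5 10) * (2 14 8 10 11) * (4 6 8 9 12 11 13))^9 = ((2 14 9 12 5 13 4 6 8 10 3 7 16 11))^9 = (2 10 5 11 8 12 16 6 9 7 4 14 3 13)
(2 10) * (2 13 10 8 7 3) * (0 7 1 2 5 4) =(0 7 3 5 4)(1 2 8)(10 13) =[7, 2, 8, 5, 0, 4, 6, 3, 1, 9, 13, 11, 12, 10]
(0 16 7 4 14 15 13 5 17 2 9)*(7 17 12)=(0 16 17 2 9)(4 14 15 13 5 12 7)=[16, 1, 9, 3, 14, 12, 6, 4, 8, 0, 10, 11, 7, 5, 15, 13, 17, 2]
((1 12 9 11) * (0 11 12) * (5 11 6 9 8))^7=((0 6 9 12 8 5 11 1))^7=(0 1 11 5 8 12 9 6)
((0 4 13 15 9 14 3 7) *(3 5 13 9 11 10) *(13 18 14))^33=(18)(0 10 13)(3 15 4)(7 11 9)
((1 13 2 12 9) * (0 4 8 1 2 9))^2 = ((0 4 8 1 13 9 2 12))^2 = (0 8 13 2)(1 9 12 4)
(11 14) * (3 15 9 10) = (3 15 9 10)(11 14) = [0, 1, 2, 15, 4, 5, 6, 7, 8, 10, 3, 14, 12, 13, 11, 9]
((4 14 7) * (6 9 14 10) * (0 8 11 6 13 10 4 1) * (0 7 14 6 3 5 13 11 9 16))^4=(0 16 6 9 8)(3 11 10 13 5)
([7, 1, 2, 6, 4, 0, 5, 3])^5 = (7)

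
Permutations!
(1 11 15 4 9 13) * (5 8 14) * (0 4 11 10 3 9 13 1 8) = [4, 10, 2, 9, 13, 0, 6, 7, 14, 1, 3, 15, 12, 8, 5, 11] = (0 4 13 8 14 5)(1 10 3 9)(11 15)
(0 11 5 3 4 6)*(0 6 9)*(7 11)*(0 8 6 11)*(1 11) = (0 7)(1 11 5 3 4 9 8 6) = [7, 11, 2, 4, 9, 3, 1, 0, 6, 8, 10, 5]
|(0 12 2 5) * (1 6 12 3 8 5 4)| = 20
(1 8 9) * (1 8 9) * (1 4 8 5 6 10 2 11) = (1 9 5 6 10 2 11)(4 8) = [0, 9, 11, 3, 8, 6, 10, 7, 4, 5, 2, 1]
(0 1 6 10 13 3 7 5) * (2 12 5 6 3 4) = [1, 3, 12, 7, 2, 0, 10, 6, 8, 9, 13, 11, 5, 4] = (0 1 3 7 6 10 13 4 2 12 5)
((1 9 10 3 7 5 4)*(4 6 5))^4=(1 7 10)(3 9 4)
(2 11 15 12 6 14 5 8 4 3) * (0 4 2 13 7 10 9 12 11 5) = (0 4 3 13 7 10 9 12 6 14)(2 5 8)(11 15) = [4, 1, 5, 13, 3, 8, 14, 10, 2, 12, 9, 15, 6, 7, 0, 11]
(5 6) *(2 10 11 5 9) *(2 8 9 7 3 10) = [0, 1, 2, 10, 4, 6, 7, 3, 9, 8, 11, 5] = (3 10 11 5 6 7)(8 9)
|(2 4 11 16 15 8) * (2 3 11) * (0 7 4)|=20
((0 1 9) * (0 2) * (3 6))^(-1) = (0 2 9 1)(3 6)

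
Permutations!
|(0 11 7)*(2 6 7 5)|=6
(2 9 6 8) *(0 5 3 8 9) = (0 5 3 8 2)(6 9) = [5, 1, 0, 8, 4, 3, 9, 7, 2, 6]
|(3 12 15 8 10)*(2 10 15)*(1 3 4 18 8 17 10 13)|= 30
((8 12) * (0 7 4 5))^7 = (0 5 4 7)(8 12)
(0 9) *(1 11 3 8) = (0 9)(1 11 3 8) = [9, 11, 2, 8, 4, 5, 6, 7, 1, 0, 10, 3]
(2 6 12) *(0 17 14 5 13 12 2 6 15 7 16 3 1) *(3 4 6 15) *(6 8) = (0 17 14 5 13 12 15 7 16 4 8 6 2 3 1) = [17, 0, 3, 1, 8, 13, 2, 16, 6, 9, 10, 11, 15, 12, 5, 7, 4, 14]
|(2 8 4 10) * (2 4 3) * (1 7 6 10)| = 15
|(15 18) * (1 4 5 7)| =4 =|(1 4 5 7)(15 18)|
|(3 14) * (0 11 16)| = |(0 11 16)(3 14)| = 6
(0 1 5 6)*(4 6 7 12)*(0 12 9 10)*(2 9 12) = (0 1 5 7 12 4 6 2 9 10) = [1, 5, 9, 3, 6, 7, 2, 12, 8, 10, 0, 11, 4]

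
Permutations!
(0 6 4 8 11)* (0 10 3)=[6, 1, 2, 0, 8, 5, 4, 7, 11, 9, 3, 10]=(0 6 4 8 11 10 3)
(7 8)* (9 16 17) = (7 8)(9 16 17) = [0, 1, 2, 3, 4, 5, 6, 8, 7, 16, 10, 11, 12, 13, 14, 15, 17, 9]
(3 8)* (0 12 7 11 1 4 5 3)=(0 12 7 11 1 4 5 3 8)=[12, 4, 2, 8, 5, 3, 6, 11, 0, 9, 10, 1, 7]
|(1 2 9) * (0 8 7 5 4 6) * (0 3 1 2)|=|(0 8 7 5 4 6 3 1)(2 9)|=8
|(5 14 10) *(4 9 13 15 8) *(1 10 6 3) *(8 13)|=|(1 10 5 14 6 3)(4 9 8)(13 15)|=6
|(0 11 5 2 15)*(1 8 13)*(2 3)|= 6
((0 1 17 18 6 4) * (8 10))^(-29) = ((0 1 17 18 6 4)(8 10))^(-29) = (0 1 17 18 6 4)(8 10)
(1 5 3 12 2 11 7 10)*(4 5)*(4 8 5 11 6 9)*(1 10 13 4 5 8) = (2 6 9 5 3 12)(4 11 7 13) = [0, 1, 6, 12, 11, 3, 9, 13, 8, 5, 10, 7, 2, 4]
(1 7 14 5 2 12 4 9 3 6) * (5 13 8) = (1 7 14 13 8 5 2 12 4 9 3 6) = [0, 7, 12, 6, 9, 2, 1, 14, 5, 3, 10, 11, 4, 8, 13]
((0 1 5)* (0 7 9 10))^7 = ((0 1 5 7 9 10))^7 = (0 1 5 7 9 10)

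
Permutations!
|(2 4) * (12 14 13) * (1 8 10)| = |(1 8 10)(2 4)(12 14 13)| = 6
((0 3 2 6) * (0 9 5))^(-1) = (0 5 9 6 2 3)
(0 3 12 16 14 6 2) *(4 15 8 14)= [3, 1, 0, 12, 15, 5, 2, 7, 14, 9, 10, 11, 16, 13, 6, 8, 4]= (0 3 12 16 4 15 8 14 6 2)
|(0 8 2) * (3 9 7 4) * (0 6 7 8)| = 7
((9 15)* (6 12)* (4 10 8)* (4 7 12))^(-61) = ((4 10 8 7 12 6)(9 15))^(-61) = (4 6 12 7 8 10)(9 15)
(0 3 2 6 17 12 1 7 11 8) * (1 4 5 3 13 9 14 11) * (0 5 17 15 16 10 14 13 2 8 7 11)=(0 2 6 15 16 10 14)(1 11 7)(3 8 5)(4 17 12)(9 13)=[2, 11, 6, 8, 17, 3, 15, 1, 5, 13, 14, 7, 4, 9, 0, 16, 10, 12]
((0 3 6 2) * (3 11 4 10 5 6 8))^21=(11)(3 8)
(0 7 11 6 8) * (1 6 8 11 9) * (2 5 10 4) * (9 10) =[7, 6, 5, 3, 2, 9, 11, 10, 0, 1, 4, 8] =(0 7 10 4 2 5 9 1 6 11 8)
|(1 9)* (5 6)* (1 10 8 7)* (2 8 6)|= |(1 9 10 6 5 2 8 7)|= 8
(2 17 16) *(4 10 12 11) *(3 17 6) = (2 6 3 17 16)(4 10 12 11) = [0, 1, 6, 17, 10, 5, 3, 7, 8, 9, 12, 4, 11, 13, 14, 15, 2, 16]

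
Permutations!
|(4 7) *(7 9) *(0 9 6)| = |(0 9 7 4 6)| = 5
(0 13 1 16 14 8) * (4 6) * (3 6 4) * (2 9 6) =(0 13 1 16 14 8)(2 9 6 3) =[13, 16, 9, 2, 4, 5, 3, 7, 0, 6, 10, 11, 12, 1, 8, 15, 14]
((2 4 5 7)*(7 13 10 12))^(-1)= ((2 4 5 13 10 12 7))^(-1)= (2 7 12 10 13 5 4)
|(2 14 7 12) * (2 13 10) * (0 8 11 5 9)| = 30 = |(0 8 11 5 9)(2 14 7 12 13 10)|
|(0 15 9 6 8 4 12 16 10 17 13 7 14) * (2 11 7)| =15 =|(0 15 9 6 8 4 12 16 10 17 13 2 11 7 14)|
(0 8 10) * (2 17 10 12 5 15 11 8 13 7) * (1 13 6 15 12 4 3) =[6, 13, 17, 1, 3, 12, 15, 2, 4, 9, 0, 8, 5, 7, 14, 11, 16, 10] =(0 6 15 11 8 4 3 1 13 7 2 17 10)(5 12)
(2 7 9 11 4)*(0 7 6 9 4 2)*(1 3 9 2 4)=[7, 3, 6, 9, 0, 5, 2, 1, 8, 11, 10, 4]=(0 7 1 3 9 11 4)(2 6)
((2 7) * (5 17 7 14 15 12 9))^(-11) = ((2 14 15 12 9 5 17 7))^(-11) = (2 5 15 7 9 14 17 12)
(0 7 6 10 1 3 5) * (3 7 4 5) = (0 4 5)(1 7 6 10) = [4, 7, 2, 3, 5, 0, 10, 6, 8, 9, 1]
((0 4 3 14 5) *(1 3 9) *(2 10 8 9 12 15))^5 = ((0 4 12 15 2 10 8 9 1 3 14 5))^5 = (0 10 14 15 1 4 8 5 2 3 12 9)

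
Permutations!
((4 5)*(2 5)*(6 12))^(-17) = ((2 5 4)(6 12))^(-17) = (2 5 4)(6 12)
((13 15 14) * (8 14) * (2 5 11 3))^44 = (15)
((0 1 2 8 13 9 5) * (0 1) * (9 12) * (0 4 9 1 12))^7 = (0 8 1 5 4 13 2 12 9)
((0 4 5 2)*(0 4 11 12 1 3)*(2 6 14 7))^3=(0 1 11 3 12)(2 6)(4 14)(5 7)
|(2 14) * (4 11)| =|(2 14)(4 11)| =2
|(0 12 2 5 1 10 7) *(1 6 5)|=6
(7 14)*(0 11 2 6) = (0 11 2 6)(7 14) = [11, 1, 6, 3, 4, 5, 0, 14, 8, 9, 10, 2, 12, 13, 7]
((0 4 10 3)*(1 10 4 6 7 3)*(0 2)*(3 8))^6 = (10)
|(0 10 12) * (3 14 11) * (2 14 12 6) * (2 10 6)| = 8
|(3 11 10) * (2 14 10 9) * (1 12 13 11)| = |(1 12 13 11 9 2 14 10 3)| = 9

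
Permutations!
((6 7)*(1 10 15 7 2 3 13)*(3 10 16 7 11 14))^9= (1 3 11 10 6 16 13 14 15 2 7)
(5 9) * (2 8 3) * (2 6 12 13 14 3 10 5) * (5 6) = (2 8 10 6 12 13 14 3 5 9) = [0, 1, 8, 5, 4, 9, 12, 7, 10, 2, 6, 11, 13, 14, 3]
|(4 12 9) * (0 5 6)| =3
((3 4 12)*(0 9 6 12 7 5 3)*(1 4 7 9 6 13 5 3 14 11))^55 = (0 6 12)(1 11 14 5 13 9 4)(3 7)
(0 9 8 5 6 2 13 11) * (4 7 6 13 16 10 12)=(0 9 8 5 13 11)(2 16 10 12 4 7 6)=[9, 1, 16, 3, 7, 13, 2, 6, 5, 8, 12, 0, 4, 11, 14, 15, 10]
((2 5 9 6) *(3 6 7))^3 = (2 7)(3 5)(6 9)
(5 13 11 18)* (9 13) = [0, 1, 2, 3, 4, 9, 6, 7, 8, 13, 10, 18, 12, 11, 14, 15, 16, 17, 5] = (5 9 13 11 18)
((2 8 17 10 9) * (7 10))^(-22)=(2 17 10)(7 9 8)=((2 8 17 7 10 9))^(-22)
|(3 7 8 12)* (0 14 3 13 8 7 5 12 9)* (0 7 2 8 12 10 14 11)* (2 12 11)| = 8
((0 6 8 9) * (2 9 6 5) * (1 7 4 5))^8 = ((0 1 7 4 5 2 9)(6 8))^8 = (0 1 7 4 5 2 9)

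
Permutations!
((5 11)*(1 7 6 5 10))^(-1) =((1 7 6 5 11 10))^(-1) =(1 10 11 5 6 7)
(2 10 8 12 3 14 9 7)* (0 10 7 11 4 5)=(0 10 8 12 3 14 9 11 4 5)(2 7)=[10, 1, 7, 14, 5, 0, 6, 2, 12, 11, 8, 4, 3, 13, 9]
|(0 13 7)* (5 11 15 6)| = 12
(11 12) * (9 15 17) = [0, 1, 2, 3, 4, 5, 6, 7, 8, 15, 10, 12, 11, 13, 14, 17, 16, 9] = (9 15 17)(11 12)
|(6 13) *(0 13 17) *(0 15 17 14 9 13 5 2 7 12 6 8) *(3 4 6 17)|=|(0 5 2 7 12 17 15 3 4 6 14 9 13 8)|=14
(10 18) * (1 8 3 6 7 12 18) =(1 8 3 6 7 12 18 10) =[0, 8, 2, 6, 4, 5, 7, 12, 3, 9, 1, 11, 18, 13, 14, 15, 16, 17, 10]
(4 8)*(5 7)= (4 8)(5 7)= [0, 1, 2, 3, 8, 7, 6, 5, 4]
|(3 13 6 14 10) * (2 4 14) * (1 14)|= |(1 14 10 3 13 6 2 4)|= 8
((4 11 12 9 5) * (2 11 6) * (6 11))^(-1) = (2 6)(4 5 9 12 11)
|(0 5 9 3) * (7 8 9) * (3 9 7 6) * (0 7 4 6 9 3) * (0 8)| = 15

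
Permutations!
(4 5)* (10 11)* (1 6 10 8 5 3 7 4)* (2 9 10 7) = (1 6 7 4 3 2 9 10 11 8 5) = [0, 6, 9, 2, 3, 1, 7, 4, 5, 10, 11, 8]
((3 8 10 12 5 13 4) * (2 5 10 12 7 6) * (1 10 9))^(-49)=(1 9 12 8 3 4 13 5 2 6 7 10)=((1 10 7 6 2 5 13 4 3 8 12 9))^(-49)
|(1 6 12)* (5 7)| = |(1 6 12)(5 7)| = 6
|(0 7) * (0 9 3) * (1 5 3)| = |(0 7 9 1 5 3)| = 6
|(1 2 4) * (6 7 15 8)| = 12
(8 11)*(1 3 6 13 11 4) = [0, 3, 2, 6, 1, 5, 13, 7, 4, 9, 10, 8, 12, 11] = (1 3 6 13 11 8 4)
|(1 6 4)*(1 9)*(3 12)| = |(1 6 4 9)(3 12)| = 4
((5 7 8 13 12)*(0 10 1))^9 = (5 12 13 8 7)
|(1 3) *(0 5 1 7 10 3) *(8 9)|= |(0 5 1)(3 7 10)(8 9)|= 6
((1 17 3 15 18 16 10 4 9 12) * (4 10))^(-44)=(1 17 3 15 18 16 4 9 12)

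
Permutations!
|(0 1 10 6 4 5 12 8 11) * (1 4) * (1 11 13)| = |(0 4 5 12 8 13 1 10 6 11)| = 10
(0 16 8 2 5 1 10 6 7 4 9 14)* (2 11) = (0 16 8 11 2 5 1 10 6 7 4 9 14) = [16, 10, 5, 3, 9, 1, 7, 4, 11, 14, 6, 2, 12, 13, 0, 15, 8]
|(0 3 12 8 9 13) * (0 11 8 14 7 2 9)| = |(0 3 12 14 7 2 9 13 11 8)| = 10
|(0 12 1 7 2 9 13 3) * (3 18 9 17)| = |(0 12 1 7 2 17 3)(9 13 18)| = 21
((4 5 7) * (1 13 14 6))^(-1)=((1 13 14 6)(4 5 7))^(-1)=(1 6 14 13)(4 7 5)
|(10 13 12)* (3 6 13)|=5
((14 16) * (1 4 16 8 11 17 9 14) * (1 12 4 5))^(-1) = ((1 5)(4 16 12)(8 11 17 9 14))^(-1) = (1 5)(4 12 16)(8 14 9 17 11)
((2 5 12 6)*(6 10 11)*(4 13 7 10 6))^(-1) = ((2 5 12 6)(4 13 7 10 11))^(-1) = (2 6 12 5)(4 11 10 7 13)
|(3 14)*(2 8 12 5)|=4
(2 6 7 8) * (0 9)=(0 9)(2 6 7 8)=[9, 1, 6, 3, 4, 5, 7, 8, 2, 0]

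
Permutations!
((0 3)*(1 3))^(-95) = (0 1 3)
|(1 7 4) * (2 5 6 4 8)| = 7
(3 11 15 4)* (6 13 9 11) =(3 6 13 9 11 15 4) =[0, 1, 2, 6, 3, 5, 13, 7, 8, 11, 10, 15, 12, 9, 14, 4]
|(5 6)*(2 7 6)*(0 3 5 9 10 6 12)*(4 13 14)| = 6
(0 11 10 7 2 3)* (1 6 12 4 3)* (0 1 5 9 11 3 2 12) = [3, 6, 5, 1, 2, 9, 0, 12, 8, 11, 7, 10, 4] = (0 3 1 6)(2 5 9 11 10 7 12 4)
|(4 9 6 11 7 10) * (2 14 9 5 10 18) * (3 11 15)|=9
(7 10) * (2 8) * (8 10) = (2 10 7 8) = [0, 1, 10, 3, 4, 5, 6, 8, 2, 9, 7]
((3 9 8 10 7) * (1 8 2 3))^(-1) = (1 7 10 8)(2 9 3)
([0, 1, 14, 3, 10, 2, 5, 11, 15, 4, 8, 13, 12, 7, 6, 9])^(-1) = (2 5 6 14)(4 9 15 8 10)(7 13 11)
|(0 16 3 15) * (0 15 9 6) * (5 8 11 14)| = |(0 16 3 9 6)(5 8 11 14)| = 20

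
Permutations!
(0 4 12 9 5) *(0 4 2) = (0 2)(4 12 9 5) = [2, 1, 0, 3, 12, 4, 6, 7, 8, 5, 10, 11, 9]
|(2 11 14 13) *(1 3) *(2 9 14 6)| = |(1 3)(2 11 6)(9 14 13)| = 6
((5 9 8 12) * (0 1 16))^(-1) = ((0 1 16)(5 9 8 12))^(-1) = (0 16 1)(5 12 8 9)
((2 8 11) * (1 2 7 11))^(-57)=((1 2 8)(7 11))^(-57)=(7 11)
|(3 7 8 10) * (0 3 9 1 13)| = 8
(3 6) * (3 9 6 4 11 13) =[0, 1, 2, 4, 11, 5, 9, 7, 8, 6, 10, 13, 12, 3] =(3 4 11 13)(6 9)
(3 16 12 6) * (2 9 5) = (2 9 5)(3 16 12 6) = [0, 1, 9, 16, 4, 2, 3, 7, 8, 5, 10, 11, 6, 13, 14, 15, 12]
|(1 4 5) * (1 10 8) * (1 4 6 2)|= 12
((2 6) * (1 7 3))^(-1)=(1 3 7)(2 6)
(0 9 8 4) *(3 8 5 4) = [9, 1, 2, 8, 0, 4, 6, 7, 3, 5] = (0 9 5 4)(3 8)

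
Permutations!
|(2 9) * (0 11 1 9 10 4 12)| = 8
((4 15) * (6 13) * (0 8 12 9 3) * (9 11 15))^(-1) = (0 3 9 4 15 11 12 8)(6 13)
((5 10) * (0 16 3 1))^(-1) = (0 1 3 16)(5 10)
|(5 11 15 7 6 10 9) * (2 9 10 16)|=8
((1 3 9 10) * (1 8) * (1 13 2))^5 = ((1 3 9 10 8 13 2))^5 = (1 13 10 3 2 8 9)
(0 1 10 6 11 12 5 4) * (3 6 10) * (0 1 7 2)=(0 7 2)(1 3 6 11 12 5 4)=[7, 3, 0, 6, 1, 4, 11, 2, 8, 9, 10, 12, 5]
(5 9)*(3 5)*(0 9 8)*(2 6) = [9, 1, 6, 5, 4, 8, 2, 7, 0, 3] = (0 9 3 5 8)(2 6)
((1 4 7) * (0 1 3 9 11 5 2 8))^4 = ((0 1 4 7 3 9 11 5 2 8))^4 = (0 3 2 4 11)(1 9 8 7 5)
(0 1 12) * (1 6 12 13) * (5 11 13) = (0 6 12)(1 5 11 13) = [6, 5, 2, 3, 4, 11, 12, 7, 8, 9, 10, 13, 0, 1]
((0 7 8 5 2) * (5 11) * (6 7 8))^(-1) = ((0 8 11 5 2)(6 7))^(-1) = (0 2 5 11 8)(6 7)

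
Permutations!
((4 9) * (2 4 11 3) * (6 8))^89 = (2 3 11 9 4)(6 8)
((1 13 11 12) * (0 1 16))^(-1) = ((0 1 13 11 12 16))^(-1) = (0 16 12 11 13 1)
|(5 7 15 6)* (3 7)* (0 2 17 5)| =|(0 2 17 5 3 7 15 6)| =8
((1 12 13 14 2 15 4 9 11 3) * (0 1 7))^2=((0 1 12 13 14 2 15 4 9 11 3 7))^2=(0 12 14 15 9 3)(1 13 2 4 11 7)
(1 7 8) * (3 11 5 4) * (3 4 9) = [0, 7, 2, 11, 4, 9, 6, 8, 1, 3, 10, 5] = (1 7 8)(3 11 5 9)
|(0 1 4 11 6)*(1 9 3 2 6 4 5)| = 10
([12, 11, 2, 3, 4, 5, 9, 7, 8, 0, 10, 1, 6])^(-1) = [9, 11, 2, 3, 4, 5, 12, 7, 8, 6, 10, 1, 0]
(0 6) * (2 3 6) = [2, 1, 3, 6, 4, 5, 0] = (0 2 3 6)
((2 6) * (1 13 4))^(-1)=((1 13 4)(2 6))^(-1)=(1 4 13)(2 6)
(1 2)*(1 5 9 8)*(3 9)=(1 2 5 3 9 8)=[0, 2, 5, 9, 4, 3, 6, 7, 1, 8]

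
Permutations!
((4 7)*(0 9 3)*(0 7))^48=((0 9 3 7 4))^48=(0 7 9 4 3)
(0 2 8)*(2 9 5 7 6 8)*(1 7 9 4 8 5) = [4, 7, 2, 3, 8, 9, 5, 6, 0, 1] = (0 4 8)(1 7 6 5 9)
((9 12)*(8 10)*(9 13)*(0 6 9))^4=(0 13 12 9 6)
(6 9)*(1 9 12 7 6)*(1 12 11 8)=(1 9 12 7 6 11 8)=[0, 9, 2, 3, 4, 5, 11, 6, 1, 12, 10, 8, 7]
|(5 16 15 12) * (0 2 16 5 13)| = |(0 2 16 15 12 13)| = 6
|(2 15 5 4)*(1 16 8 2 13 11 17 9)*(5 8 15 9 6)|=6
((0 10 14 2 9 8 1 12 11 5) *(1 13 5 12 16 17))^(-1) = (0 5 13 8 9 2 14 10)(1 17 16)(11 12)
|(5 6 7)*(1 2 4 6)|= 6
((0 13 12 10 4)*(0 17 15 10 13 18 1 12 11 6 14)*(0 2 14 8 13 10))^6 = ((0 18 1 12 10 4 17 15)(2 14)(6 8 13 11))^6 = (0 17 10 1)(4 12 18 15)(6 13)(8 11)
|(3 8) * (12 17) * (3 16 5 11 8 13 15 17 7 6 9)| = 8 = |(3 13 15 17 12 7 6 9)(5 11 8 16)|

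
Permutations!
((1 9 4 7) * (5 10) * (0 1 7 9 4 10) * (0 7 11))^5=(0 5 4 11 10 1 7 9)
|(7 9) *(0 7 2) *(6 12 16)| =12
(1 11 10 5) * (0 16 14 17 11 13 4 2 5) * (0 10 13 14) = (0 16)(1 14 17 11 13 4 2 5) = [16, 14, 5, 3, 2, 1, 6, 7, 8, 9, 10, 13, 12, 4, 17, 15, 0, 11]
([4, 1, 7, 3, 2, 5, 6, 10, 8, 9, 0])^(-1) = [10, 1, 4, 3, 0, 5, 6, 2, 8, 9, 7]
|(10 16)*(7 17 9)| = 6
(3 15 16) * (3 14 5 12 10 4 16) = (3 15)(4 16 14 5 12 10) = [0, 1, 2, 15, 16, 12, 6, 7, 8, 9, 4, 11, 10, 13, 5, 3, 14]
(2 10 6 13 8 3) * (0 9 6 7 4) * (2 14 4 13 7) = (0 9 6 7 13 8 3 14 4)(2 10) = [9, 1, 10, 14, 0, 5, 7, 13, 3, 6, 2, 11, 12, 8, 4]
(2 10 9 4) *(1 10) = (1 10 9 4 2) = [0, 10, 1, 3, 2, 5, 6, 7, 8, 4, 9]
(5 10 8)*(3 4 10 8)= (3 4 10)(5 8)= [0, 1, 2, 4, 10, 8, 6, 7, 5, 9, 3]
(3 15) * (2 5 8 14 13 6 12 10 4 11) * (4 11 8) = (2 5 4 8 14 13 6 12 10 11)(3 15) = [0, 1, 5, 15, 8, 4, 12, 7, 14, 9, 11, 2, 10, 6, 13, 3]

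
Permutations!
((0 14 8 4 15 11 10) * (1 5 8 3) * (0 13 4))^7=((0 14 3 1 5 8)(4 15 11 10 13))^7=(0 14 3 1 5 8)(4 11 13 15 10)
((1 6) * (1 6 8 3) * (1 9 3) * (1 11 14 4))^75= ((1 8 11 14 4)(3 9))^75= (14)(3 9)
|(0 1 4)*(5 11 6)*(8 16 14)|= |(0 1 4)(5 11 6)(8 16 14)|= 3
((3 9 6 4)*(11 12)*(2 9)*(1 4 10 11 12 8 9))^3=(12)(1 2 3 4)(6 8 10 9 11)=((12)(1 4 3 2)(6 10 11 8 9))^3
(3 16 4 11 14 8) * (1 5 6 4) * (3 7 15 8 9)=(1 5 6 4 11 14 9 3 16)(7 15 8)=[0, 5, 2, 16, 11, 6, 4, 15, 7, 3, 10, 14, 12, 13, 9, 8, 1]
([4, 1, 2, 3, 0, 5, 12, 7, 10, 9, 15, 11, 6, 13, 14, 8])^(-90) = (15)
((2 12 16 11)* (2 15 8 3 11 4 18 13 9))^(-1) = ((2 12 16 4 18 13 9)(3 11 15 8))^(-1) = (2 9 13 18 4 16 12)(3 8 15 11)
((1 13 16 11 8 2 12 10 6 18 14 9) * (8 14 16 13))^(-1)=(1 9 14 11 16 18 6 10 12 2 8)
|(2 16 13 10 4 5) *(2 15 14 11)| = 9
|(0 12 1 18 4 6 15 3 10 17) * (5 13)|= 10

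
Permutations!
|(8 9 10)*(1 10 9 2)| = 4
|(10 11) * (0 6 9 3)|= 4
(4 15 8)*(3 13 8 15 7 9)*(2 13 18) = (2 13 8 4 7 9 3 18) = [0, 1, 13, 18, 7, 5, 6, 9, 4, 3, 10, 11, 12, 8, 14, 15, 16, 17, 2]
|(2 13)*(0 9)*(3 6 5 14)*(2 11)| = |(0 9)(2 13 11)(3 6 5 14)| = 12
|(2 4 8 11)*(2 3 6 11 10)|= 12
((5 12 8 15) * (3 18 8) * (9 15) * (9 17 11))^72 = ((3 18 8 17 11 9 15 5 12))^72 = (18)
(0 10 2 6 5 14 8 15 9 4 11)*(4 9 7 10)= [4, 1, 6, 3, 11, 14, 5, 10, 15, 9, 2, 0, 12, 13, 8, 7]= (0 4 11)(2 6 5 14 8 15 7 10)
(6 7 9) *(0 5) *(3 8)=(0 5)(3 8)(6 7 9)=[5, 1, 2, 8, 4, 0, 7, 9, 3, 6]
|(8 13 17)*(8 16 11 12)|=|(8 13 17 16 11 12)|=6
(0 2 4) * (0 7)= (0 2 4 7)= [2, 1, 4, 3, 7, 5, 6, 0]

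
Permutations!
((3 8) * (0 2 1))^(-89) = (0 2 1)(3 8)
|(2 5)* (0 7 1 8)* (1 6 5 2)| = 6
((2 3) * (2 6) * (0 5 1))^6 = ((0 5 1)(2 3 6))^6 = (6)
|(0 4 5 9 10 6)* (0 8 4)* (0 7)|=|(0 7)(4 5 9 10 6 8)|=6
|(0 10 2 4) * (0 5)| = |(0 10 2 4 5)| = 5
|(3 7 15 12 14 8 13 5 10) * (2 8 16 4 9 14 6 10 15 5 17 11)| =140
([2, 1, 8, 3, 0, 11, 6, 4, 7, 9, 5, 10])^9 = [4, 1, 0, 3, 7, 5, 6, 8, 2, 9, 10, 11]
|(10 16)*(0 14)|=2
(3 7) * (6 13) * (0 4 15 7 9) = (0 4 15 7 3 9)(6 13) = [4, 1, 2, 9, 15, 5, 13, 3, 8, 0, 10, 11, 12, 6, 14, 7]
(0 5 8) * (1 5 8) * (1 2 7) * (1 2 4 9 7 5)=(0 8)(2 5 4 9 7)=[8, 1, 5, 3, 9, 4, 6, 2, 0, 7]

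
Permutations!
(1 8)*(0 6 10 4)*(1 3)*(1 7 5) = (0 6 10 4)(1 8 3 7 5) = [6, 8, 2, 7, 0, 1, 10, 5, 3, 9, 4]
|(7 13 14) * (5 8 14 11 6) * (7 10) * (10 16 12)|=10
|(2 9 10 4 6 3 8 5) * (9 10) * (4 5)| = 12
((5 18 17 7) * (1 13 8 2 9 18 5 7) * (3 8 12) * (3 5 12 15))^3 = (1 3 9)(2 17 15)(5 12)(8 18 13)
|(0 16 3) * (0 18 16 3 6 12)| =|(0 3 18 16 6 12)| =6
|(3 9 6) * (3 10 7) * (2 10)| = 6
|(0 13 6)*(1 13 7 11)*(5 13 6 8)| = |(0 7 11 1 6)(5 13 8)| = 15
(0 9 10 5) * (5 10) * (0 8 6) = (10)(0 9 5 8 6) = [9, 1, 2, 3, 4, 8, 0, 7, 6, 5, 10]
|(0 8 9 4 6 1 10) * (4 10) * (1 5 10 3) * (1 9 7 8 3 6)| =|(0 3 9 6 5 10)(1 4)(7 8)| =6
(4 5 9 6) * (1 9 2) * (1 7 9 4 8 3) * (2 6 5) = (1 4 2 7 9 5 6 8 3) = [0, 4, 7, 1, 2, 6, 8, 9, 3, 5]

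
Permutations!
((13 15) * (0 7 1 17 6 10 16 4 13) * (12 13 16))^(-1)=((0 7 1 17 6 10 12 13 15)(4 16))^(-1)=(0 15 13 12 10 6 17 1 7)(4 16)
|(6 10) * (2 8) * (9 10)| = 6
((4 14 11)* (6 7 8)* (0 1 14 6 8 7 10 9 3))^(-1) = (0 3 9 10 6 4 11 14 1)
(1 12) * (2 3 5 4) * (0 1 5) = (0 1 12 5 4 2 3) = [1, 12, 3, 0, 2, 4, 6, 7, 8, 9, 10, 11, 5]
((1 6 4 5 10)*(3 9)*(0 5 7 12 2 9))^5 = (0 4 3 6 9 1 2 10 12 5 7)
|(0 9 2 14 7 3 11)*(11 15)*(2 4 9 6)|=|(0 6 2 14 7 3 15 11)(4 9)|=8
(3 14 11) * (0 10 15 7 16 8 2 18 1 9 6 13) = (0 10 15 7 16 8 2 18 1 9 6 13)(3 14 11) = [10, 9, 18, 14, 4, 5, 13, 16, 2, 6, 15, 3, 12, 0, 11, 7, 8, 17, 1]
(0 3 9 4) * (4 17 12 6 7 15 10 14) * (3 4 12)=(0 4)(3 9 17)(6 7 15 10 14 12)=[4, 1, 2, 9, 0, 5, 7, 15, 8, 17, 14, 11, 6, 13, 12, 10, 16, 3]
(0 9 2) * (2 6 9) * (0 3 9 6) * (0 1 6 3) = (0 2)(1 6 3 9) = [2, 6, 0, 9, 4, 5, 3, 7, 8, 1]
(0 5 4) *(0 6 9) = [5, 1, 2, 3, 6, 4, 9, 7, 8, 0] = (0 5 4 6 9)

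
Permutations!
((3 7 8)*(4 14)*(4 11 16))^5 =((3 7 8)(4 14 11 16))^5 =(3 8 7)(4 14 11 16)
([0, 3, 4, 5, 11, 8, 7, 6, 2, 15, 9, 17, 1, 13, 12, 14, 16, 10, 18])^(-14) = [0, 12, 8, 1, 2, 3, 6, 7, 5, 10, 17, 4, 14, 13, 15, 9, 16, 11, 18]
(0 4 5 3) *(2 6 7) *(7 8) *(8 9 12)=[4, 1, 6, 0, 5, 3, 9, 2, 7, 12, 10, 11, 8]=(0 4 5 3)(2 6 9 12 8 7)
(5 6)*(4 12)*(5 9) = [0, 1, 2, 3, 12, 6, 9, 7, 8, 5, 10, 11, 4] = (4 12)(5 6 9)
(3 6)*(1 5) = [0, 5, 2, 6, 4, 1, 3] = (1 5)(3 6)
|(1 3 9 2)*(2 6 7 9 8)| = |(1 3 8 2)(6 7 9)| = 12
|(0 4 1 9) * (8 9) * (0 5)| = |(0 4 1 8 9 5)| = 6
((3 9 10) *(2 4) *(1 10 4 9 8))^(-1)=(1 8 3 10)(2 4 9)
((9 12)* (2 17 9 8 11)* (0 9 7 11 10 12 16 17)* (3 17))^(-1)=(0 2 11 7 17 3 16 9)(8 12 10)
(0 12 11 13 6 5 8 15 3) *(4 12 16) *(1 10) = [16, 10, 2, 0, 12, 8, 5, 7, 15, 9, 1, 13, 11, 6, 14, 3, 4] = (0 16 4 12 11 13 6 5 8 15 3)(1 10)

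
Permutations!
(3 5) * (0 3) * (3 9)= (0 9 3 5)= [9, 1, 2, 5, 4, 0, 6, 7, 8, 3]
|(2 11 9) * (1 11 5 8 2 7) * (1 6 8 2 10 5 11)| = 8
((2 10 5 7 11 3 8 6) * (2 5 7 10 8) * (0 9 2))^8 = ((0 9 2 8 6 5 10 7 11 3))^8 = (0 11 10 6 2)(3 7 5 8 9)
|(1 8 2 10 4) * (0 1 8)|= |(0 1)(2 10 4 8)|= 4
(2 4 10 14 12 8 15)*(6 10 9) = (2 4 9 6 10 14 12 8 15) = [0, 1, 4, 3, 9, 5, 10, 7, 15, 6, 14, 11, 8, 13, 12, 2]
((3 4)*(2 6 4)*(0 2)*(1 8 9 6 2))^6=(0 3 4 6 9 8 1)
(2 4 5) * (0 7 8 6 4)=(0 7 8 6 4 5 2)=[7, 1, 0, 3, 5, 2, 4, 8, 6]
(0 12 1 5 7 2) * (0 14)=(0 12 1 5 7 2 14)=[12, 5, 14, 3, 4, 7, 6, 2, 8, 9, 10, 11, 1, 13, 0]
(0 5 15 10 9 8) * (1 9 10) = (0 5 15 1 9 8) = [5, 9, 2, 3, 4, 15, 6, 7, 0, 8, 10, 11, 12, 13, 14, 1]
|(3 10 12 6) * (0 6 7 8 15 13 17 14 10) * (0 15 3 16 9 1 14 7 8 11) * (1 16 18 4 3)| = 10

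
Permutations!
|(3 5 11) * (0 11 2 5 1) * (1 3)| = 6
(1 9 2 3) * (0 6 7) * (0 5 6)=(1 9 2 3)(5 6 7)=[0, 9, 3, 1, 4, 6, 7, 5, 8, 2]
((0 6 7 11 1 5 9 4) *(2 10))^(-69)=(0 11 9 6 1 4 7 5)(2 10)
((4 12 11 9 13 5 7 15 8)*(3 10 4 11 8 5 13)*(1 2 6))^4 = ((1 2 6)(3 10 4 12 8 11 9)(5 7 15))^4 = (1 2 6)(3 8 10 11 4 9 12)(5 7 15)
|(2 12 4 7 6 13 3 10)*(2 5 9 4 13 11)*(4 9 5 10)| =|(2 12 13 3 4 7 6 11)| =8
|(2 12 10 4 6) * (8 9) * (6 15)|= |(2 12 10 4 15 6)(8 9)|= 6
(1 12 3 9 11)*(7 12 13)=(1 13 7 12 3 9 11)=[0, 13, 2, 9, 4, 5, 6, 12, 8, 11, 10, 1, 3, 7]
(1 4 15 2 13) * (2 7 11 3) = (1 4 15 7 11 3 2 13) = [0, 4, 13, 2, 15, 5, 6, 11, 8, 9, 10, 3, 12, 1, 14, 7]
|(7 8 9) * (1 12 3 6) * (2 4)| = |(1 12 3 6)(2 4)(7 8 9)| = 12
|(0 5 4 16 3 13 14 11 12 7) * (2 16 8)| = |(0 5 4 8 2 16 3 13 14 11 12 7)| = 12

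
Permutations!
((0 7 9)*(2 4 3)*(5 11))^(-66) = (11)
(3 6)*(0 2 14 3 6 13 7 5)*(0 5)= [2, 1, 14, 13, 4, 5, 6, 0, 8, 9, 10, 11, 12, 7, 3]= (0 2 14 3 13 7)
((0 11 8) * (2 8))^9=((0 11 2 8))^9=(0 11 2 8)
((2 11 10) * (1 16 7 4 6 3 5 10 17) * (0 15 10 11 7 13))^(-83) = ((0 15 10 2 7 4 6 3 5 11 17 1 16 13))^(-83) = (0 15 10 2 7 4 6 3 5 11 17 1 16 13)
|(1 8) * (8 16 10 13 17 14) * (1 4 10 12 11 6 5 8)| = |(1 16 12 11 6 5 8 4 10 13 17 14)| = 12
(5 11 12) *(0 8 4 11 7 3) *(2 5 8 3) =(0 3)(2 5 7)(4 11 12 8) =[3, 1, 5, 0, 11, 7, 6, 2, 4, 9, 10, 12, 8]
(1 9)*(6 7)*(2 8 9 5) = (1 5 2 8 9)(6 7) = [0, 5, 8, 3, 4, 2, 7, 6, 9, 1]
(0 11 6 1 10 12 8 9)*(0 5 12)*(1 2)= (0 11 6 2 1 10)(5 12 8 9)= [11, 10, 1, 3, 4, 12, 2, 7, 9, 5, 0, 6, 8]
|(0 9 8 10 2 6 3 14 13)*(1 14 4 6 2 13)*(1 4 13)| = 10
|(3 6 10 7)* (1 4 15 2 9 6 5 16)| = |(1 4 15 2 9 6 10 7 3 5 16)| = 11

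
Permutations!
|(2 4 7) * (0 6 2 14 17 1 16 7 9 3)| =30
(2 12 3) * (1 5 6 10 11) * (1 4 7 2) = [0, 5, 12, 1, 7, 6, 10, 2, 8, 9, 11, 4, 3] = (1 5 6 10 11 4 7 2 12 3)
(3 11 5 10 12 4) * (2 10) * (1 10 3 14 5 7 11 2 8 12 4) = (1 10 4 14 5 8 12)(2 3)(7 11) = [0, 10, 3, 2, 14, 8, 6, 11, 12, 9, 4, 7, 1, 13, 5]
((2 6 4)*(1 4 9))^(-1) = (1 9 6 2 4)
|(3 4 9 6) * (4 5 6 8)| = |(3 5 6)(4 9 8)| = 3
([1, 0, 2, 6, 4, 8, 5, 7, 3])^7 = [1, 0, 2, 8, 4, 6, 3, 7, 5]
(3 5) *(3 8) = [0, 1, 2, 5, 4, 8, 6, 7, 3] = (3 5 8)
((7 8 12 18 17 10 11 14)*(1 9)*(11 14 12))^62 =((1 9)(7 8 11 12 18 17 10 14))^62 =(7 10 18 11)(8 14 17 12)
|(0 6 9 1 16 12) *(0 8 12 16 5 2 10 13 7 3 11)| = 22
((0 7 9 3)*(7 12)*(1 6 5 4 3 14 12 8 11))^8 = (14) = ((0 8 11 1 6 5 4 3)(7 9 14 12))^8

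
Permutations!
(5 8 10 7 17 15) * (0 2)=(0 2)(5 8 10 7 17 15)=[2, 1, 0, 3, 4, 8, 6, 17, 10, 9, 7, 11, 12, 13, 14, 5, 16, 15]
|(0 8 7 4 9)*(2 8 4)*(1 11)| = |(0 4 9)(1 11)(2 8 7)| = 6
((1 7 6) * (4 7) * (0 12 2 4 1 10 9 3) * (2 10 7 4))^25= (12)(6 7)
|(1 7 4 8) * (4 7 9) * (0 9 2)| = 6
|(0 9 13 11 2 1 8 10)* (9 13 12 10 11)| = |(0 13 9 12 10)(1 8 11 2)| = 20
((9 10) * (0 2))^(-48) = ((0 2)(9 10))^(-48) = (10)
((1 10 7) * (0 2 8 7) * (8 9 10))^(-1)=((0 2 9 10)(1 8 7))^(-1)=(0 10 9 2)(1 7 8)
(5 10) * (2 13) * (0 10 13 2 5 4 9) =(0 10 4 9)(5 13) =[10, 1, 2, 3, 9, 13, 6, 7, 8, 0, 4, 11, 12, 5]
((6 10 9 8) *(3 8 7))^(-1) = (3 7 9 10 6 8)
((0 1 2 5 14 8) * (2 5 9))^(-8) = ((0 1 5 14 8)(2 9))^(-8) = (0 5 8 1 14)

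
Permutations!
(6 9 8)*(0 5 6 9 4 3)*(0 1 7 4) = (0 5 6)(1 7 4 3)(8 9) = [5, 7, 2, 1, 3, 6, 0, 4, 9, 8]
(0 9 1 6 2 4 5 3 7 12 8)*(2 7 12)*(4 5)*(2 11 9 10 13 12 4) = (0 10 13 12 8)(1 6 7 11 9)(2 5 3 4) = [10, 6, 5, 4, 2, 3, 7, 11, 0, 1, 13, 9, 8, 12]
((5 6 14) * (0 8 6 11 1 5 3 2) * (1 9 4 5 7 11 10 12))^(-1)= ((0 8 6 14 3 2)(1 7 11 9 4 5 10 12))^(-1)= (0 2 3 14 6 8)(1 12 10 5 4 9 11 7)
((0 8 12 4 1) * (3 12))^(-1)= ((0 8 3 12 4 1))^(-1)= (0 1 4 12 3 8)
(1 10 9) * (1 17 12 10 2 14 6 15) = (1 2 14 6 15)(9 17 12 10) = [0, 2, 14, 3, 4, 5, 15, 7, 8, 17, 9, 11, 10, 13, 6, 1, 16, 12]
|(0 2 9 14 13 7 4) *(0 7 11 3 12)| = |(0 2 9 14 13 11 3 12)(4 7)| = 8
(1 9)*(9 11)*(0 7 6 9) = (0 7 6 9 1 11) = [7, 11, 2, 3, 4, 5, 9, 6, 8, 1, 10, 0]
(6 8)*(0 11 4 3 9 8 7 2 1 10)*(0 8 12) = (0 11 4 3 9 12)(1 10 8 6 7 2) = [11, 10, 1, 9, 3, 5, 7, 2, 6, 12, 8, 4, 0]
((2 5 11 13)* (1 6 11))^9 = (1 13)(2 6)(5 11)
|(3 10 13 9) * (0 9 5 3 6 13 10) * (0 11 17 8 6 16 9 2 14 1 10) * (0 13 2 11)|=12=|(0 11 17 8 6 2 14 1 10 13 5 3)(9 16)|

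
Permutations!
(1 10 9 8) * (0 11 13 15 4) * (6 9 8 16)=(0 11 13 15 4)(1 10 8)(6 9 16)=[11, 10, 2, 3, 0, 5, 9, 7, 1, 16, 8, 13, 12, 15, 14, 4, 6]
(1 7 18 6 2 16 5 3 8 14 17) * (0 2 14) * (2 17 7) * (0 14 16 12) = (0 17 1 2 12)(3 8 14 7 18 6 16 5) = [17, 2, 12, 8, 4, 3, 16, 18, 14, 9, 10, 11, 0, 13, 7, 15, 5, 1, 6]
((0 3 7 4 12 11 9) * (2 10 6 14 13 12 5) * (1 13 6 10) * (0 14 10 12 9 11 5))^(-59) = ((0 3 7 4)(1 13 9 14 6 10 12 5 2))^(-59) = (0 3 7 4)(1 6 2 14 5 9 12 13 10)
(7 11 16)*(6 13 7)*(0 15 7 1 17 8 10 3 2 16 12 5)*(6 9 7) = [15, 17, 16, 2, 4, 0, 13, 11, 10, 7, 3, 12, 5, 1, 14, 6, 9, 8] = (0 15 6 13 1 17 8 10 3 2 16 9 7 11 12 5)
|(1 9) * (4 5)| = |(1 9)(4 5)| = 2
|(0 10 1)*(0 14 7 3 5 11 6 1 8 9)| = |(0 10 8 9)(1 14 7 3 5 11 6)| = 28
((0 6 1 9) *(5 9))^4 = ((0 6 1 5 9))^4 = (0 9 5 1 6)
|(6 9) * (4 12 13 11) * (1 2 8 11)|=|(1 2 8 11 4 12 13)(6 9)|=14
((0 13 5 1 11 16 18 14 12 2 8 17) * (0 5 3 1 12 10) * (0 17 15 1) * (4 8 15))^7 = (0 13 3)(1 5 18 15 17 16 2 10 11 12 14)(4 8)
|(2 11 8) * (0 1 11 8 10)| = 4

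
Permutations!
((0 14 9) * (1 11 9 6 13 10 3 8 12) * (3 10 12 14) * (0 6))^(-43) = ((0 3 8 14)(1 11 9 6 13 12))^(-43) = (0 3 8 14)(1 12 13 6 9 11)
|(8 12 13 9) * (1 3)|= 4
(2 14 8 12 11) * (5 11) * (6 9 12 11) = (2 14 8 11)(5 6 9 12) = [0, 1, 14, 3, 4, 6, 9, 7, 11, 12, 10, 2, 5, 13, 8]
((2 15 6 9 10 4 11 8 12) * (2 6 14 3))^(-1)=(2 3 14 15)(4 10 9 6 12 8 11)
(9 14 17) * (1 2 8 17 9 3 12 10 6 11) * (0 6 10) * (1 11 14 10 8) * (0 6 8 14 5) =(0 8 17 3 12 6 5)(1 2)(9 10 14) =[8, 2, 1, 12, 4, 0, 5, 7, 17, 10, 14, 11, 6, 13, 9, 15, 16, 3]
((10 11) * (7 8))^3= (7 8)(10 11)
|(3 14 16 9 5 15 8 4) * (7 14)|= 9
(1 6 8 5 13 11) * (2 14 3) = (1 6 8 5 13 11)(2 14 3) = [0, 6, 14, 2, 4, 13, 8, 7, 5, 9, 10, 1, 12, 11, 3]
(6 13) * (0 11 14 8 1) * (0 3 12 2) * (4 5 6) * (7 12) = (0 11 14 8 1 3 7 12 2)(4 5 6 13) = [11, 3, 0, 7, 5, 6, 13, 12, 1, 9, 10, 14, 2, 4, 8]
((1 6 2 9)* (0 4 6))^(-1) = (0 1 9 2 6 4)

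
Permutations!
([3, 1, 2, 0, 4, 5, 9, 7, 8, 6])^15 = [3, 1, 2, 0, 4, 5, 9, 7, 8, 6]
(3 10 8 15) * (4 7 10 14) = (3 14 4 7 10 8 15) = [0, 1, 2, 14, 7, 5, 6, 10, 15, 9, 8, 11, 12, 13, 4, 3]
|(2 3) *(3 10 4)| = 4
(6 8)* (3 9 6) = (3 9 6 8) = [0, 1, 2, 9, 4, 5, 8, 7, 3, 6]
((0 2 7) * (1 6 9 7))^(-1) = (0 7 9 6 1 2)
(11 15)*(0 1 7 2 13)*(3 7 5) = [1, 5, 13, 7, 4, 3, 6, 2, 8, 9, 10, 15, 12, 0, 14, 11] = (0 1 5 3 7 2 13)(11 15)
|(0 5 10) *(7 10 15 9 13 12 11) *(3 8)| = 18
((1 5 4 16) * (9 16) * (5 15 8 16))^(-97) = ((1 15 8 16)(4 9 5))^(-97) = (1 16 8 15)(4 5 9)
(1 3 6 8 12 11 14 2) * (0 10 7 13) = [10, 3, 1, 6, 4, 5, 8, 13, 12, 9, 7, 14, 11, 0, 2] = (0 10 7 13)(1 3 6 8 12 11 14 2)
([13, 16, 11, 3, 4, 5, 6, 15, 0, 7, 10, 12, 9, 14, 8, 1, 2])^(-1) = [8, 15, 16, 3, 4, 5, 6, 9, 14, 12, 10, 2, 11, 0, 13, 7, 1]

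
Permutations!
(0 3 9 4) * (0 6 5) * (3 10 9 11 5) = (0 10 9 4 6 3 11 5) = [10, 1, 2, 11, 6, 0, 3, 7, 8, 4, 9, 5]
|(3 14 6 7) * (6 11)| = |(3 14 11 6 7)| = 5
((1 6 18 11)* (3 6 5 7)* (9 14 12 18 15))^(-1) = ((1 5 7 3 6 15 9 14 12 18 11))^(-1) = (1 11 18 12 14 9 15 6 3 7 5)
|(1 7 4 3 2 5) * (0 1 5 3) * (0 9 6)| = |(0 1 7 4 9 6)(2 3)| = 6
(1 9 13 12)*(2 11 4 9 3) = (1 3 2 11 4 9 13 12) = [0, 3, 11, 2, 9, 5, 6, 7, 8, 13, 10, 4, 1, 12]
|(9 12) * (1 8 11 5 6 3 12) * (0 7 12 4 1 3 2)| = |(0 7 12 9 3 4 1 8 11 5 6 2)| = 12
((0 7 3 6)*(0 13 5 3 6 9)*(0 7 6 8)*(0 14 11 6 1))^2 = (3 7 14 6 5 9 8 11 13)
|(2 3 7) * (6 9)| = 6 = |(2 3 7)(6 9)|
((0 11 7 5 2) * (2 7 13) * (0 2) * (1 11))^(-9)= ((0 1 11 13)(5 7))^(-9)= (0 13 11 1)(5 7)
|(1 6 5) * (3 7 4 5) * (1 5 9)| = |(1 6 3 7 4 9)| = 6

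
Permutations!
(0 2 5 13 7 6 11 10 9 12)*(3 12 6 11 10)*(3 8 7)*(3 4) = (0 2 5 13 4 3 12)(6 10 9)(7 11 8) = [2, 1, 5, 12, 3, 13, 10, 11, 7, 6, 9, 8, 0, 4]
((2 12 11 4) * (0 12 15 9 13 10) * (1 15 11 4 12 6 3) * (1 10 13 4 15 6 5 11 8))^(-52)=(15)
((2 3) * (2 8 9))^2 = (2 8)(3 9)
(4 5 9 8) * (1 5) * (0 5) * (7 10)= (0 5 9 8 4 1)(7 10)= [5, 0, 2, 3, 1, 9, 6, 10, 4, 8, 7]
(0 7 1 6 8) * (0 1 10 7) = (1 6 8)(7 10) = [0, 6, 2, 3, 4, 5, 8, 10, 1, 9, 7]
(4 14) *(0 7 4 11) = (0 7 4 14 11) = [7, 1, 2, 3, 14, 5, 6, 4, 8, 9, 10, 0, 12, 13, 11]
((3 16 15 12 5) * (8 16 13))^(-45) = ((3 13 8 16 15 12 5))^(-45) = (3 15 13 12 8 5 16)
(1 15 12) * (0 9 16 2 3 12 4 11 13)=(0 9 16 2 3 12 1 15 4 11 13)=[9, 15, 3, 12, 11, 5, 6, 7, 8, 16, 10, 13, 1, 0, 14, 4, 2]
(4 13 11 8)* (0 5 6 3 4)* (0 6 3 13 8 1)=(0 5 3 4 8 6 13 11 1)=[5, 0, 2, 4, 8, 3, 13, 7, 6, 9, 10, 1, 12, 11]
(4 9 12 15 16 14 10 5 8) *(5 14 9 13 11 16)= (4 13 11 16 9 12 15 5 8)(10 14)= [0, 1, 2, 3, 13, 8, 6, 7, 4, 12, 14, 16, 15, 11, 10, 5, 9]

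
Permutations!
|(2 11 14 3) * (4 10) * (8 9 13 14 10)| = |(2 11 10 4 8 9 13 14 3)| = 9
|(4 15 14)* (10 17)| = 6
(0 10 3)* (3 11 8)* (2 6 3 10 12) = [12, 1, 6, 0, 4, 5, 3, 7, 10, 9, 11, 8, 2] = (0 12 2 6 3)(8 10 11)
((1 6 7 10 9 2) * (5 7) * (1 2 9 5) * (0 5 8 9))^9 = (0 10)(1 6)(5 8)(7 9)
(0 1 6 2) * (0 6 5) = (0 1 5)(2 6) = [1, 5, 6, 3, 4, 0, 2]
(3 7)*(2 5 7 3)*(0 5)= (0 5 7 2)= [5, 1, 0, 3, 4, 7, 6, 2]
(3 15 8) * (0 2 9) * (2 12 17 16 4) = [12, 1, 9, 15, 2, 5, 6, 7, 3, 0, 10, 11, 17, 13, 14, 8, 4, 16] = (0 12 17 16 4 2 9)(3 15 8)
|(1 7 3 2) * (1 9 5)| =|(1 7 3 2 9 5)| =6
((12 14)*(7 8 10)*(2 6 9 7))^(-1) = (2 10 8 7 9 6)(12 14)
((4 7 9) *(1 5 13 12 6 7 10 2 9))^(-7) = ((1 5 13 12 6 7)(2 9 4 10))^(-7) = (1 7 6 12 13 5)(2 9 4 10)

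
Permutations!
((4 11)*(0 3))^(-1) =(0 3)(4 11)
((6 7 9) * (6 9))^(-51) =((9)(6 7))^(-51) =(9)(6 7)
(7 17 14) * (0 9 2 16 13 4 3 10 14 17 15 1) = (17)(0 9 2 16 13 4 3 10 14 7 15 1) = [9, 0, 16, 10, 3, 5, 6, 15, 8, 2, 14, 11, 12, 4, 7, 1, 13, 17]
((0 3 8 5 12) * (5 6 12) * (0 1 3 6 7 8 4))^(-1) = ((0 6 12 1 3 4)(7 8))^(-1) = (0 4 3 1 12 6)(7 8)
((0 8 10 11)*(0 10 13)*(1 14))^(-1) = (0 13 8)(1 14)(10 11)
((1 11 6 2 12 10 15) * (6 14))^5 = ((1 11 14 6 2 12 10 15))^5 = (1 12 14 15 2 11 10 6)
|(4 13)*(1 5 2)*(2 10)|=|(1 5 10 2)(4 13)|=4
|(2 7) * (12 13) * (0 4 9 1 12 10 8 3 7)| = |(0 4 9 1 12 13 10 8 3 7 2)| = 11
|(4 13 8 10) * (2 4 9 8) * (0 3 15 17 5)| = 15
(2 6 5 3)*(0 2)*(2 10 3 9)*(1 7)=[10, 7, 6, 0, 4, 9, 5, 1, 8, 2, 3]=(0 10 3)(1 7)(2 6 5 9)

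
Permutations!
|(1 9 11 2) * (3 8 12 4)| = |(1 9 11 2)(3 8 12 4)| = 4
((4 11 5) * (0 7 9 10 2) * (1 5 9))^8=(0 2 10 9 11 4 5 1 7)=((0 7 1 5 4 11 9 10 2))^8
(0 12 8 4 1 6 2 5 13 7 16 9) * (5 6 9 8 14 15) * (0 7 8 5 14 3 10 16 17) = (0 12 3 10 16 5 13 8 4 1 9 7 17)(2 6)(14 15) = [12, 9, 6, 10, 1, 13, 2, 17, 4, 7, 16, 11, 3, 8, 15, 14, 5, 0]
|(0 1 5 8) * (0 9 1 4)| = 4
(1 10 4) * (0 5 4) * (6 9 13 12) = [5, 10, 2, 3, 1, 4, 9, 7, 8, 13, 0, 11, 6, 12] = (0 5 4 1 10)(6 9 13 12)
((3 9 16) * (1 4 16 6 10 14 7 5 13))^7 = ((1 4 16 3 9 6 10 14 7 5 13))^7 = (1 14 3 13 10 16 5 6 4 7 9)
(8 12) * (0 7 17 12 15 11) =(0 7 17 12 8 15 11) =[7, 1, 2, 3, 4, 5, 6, 17, 15, 9, 10, 0, 8, 13, 14, 11, 16, 12]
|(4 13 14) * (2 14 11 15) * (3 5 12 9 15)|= 10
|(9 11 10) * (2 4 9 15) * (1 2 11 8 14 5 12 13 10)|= |(1 2 4 9 8 14 5 12 13 10 15 11)|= 12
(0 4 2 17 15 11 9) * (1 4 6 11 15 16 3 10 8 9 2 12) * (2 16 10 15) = (0 6 11 16 3 15 2 17 10 8 9)(1 4 12) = [6, 4, 17, 15, 12, 5, 11, 7, 9, 0, 8, 16, 1, 13, 14, 2, 3, 10]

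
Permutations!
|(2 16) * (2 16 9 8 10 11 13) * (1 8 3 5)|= 9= |(16)(1 8 10 11 13 2 9 3 5)|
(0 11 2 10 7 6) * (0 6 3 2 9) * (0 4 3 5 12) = (0 11 9 4 3 2 10 7 5 12) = [11, 1, 10, 2, 3, 12, 6, 5, 8, 4, 7, 9, 0]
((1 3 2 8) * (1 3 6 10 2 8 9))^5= (10)(3 8)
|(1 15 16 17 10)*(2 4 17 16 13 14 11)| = |(1 15 13 14 11 2 4 17 10)| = 9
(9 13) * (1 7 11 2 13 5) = (1 7 11 2 13 9 5) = [0, 7, 13, 3, 4, 1, 6, 11, 8, 5, 10, 2, 12, 9]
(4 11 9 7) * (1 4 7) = (1 4 11 9) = [0, 4, 2, 3, 11, 5, 6, 7, 8, 1, 10, 9]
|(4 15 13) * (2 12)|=6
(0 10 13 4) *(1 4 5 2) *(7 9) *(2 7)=(0 10 13 5 7 9 2 1 4)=[10, 4, 1, 3, 0, 7, 6, 9, 8, 2, 13, 11, 12, 5]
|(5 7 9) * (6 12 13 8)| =|(5 7 9)(6 12 13 8)| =12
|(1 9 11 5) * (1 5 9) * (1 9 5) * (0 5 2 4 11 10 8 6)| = 21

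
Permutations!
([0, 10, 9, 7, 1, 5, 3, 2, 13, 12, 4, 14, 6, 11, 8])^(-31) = [0, 4, 7, 6, 10, 5, 12, 3, 13, 2, 1, 14, 9, 11, 8]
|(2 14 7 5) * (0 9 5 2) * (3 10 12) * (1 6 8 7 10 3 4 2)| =60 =|(0 9 5)(1 6 8 7)(2 14 10 12 4)|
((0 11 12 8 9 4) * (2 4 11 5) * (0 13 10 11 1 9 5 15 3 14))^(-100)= ((0 15 3 14)(1 9)(2 4 13 10 11 12 8 5))^(-100)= (15)(2 11)(4 12)(5 10)(8 13)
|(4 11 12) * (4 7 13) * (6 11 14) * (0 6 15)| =9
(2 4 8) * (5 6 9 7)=(2 4 8)(5 6 9 7)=[0, 1, 4, 3, 8, 6, 9, 5, 2, 7]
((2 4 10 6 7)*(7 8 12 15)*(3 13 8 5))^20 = (2 15 8 3 6 4 7 12 13 5 10) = ((2 4 10 6 5 3 13 8 12 15 7))^20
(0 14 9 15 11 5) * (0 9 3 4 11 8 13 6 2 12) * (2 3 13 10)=(0 14 13 6 3 4 11 5 9 15 8 10 2 12)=[14, 1, 12, 4, 11, 9, 3, 7, 10, 15, 2, 5, 0, 6, 13, 8]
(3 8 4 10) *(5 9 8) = (3 5 9 8 4 10) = [0, 1, 2, 5, 10, 9, 6, 7, 4, 8, 3]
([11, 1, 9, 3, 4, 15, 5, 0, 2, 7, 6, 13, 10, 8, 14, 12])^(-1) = (0 7 9 2 8 13 11)(5 6 10 12 15)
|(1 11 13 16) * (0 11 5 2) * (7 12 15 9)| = |(0 11 13 16 1 5 2)(7 12 15 9)| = 28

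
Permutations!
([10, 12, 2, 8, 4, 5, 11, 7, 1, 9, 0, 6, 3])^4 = [0, 1, 2, 3, 4, 5, 6, 7, 8, 9, 10, 11, 12]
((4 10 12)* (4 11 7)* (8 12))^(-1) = ((4 10 8 12 11 7))^(-1) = (4 7 11 12 8 10)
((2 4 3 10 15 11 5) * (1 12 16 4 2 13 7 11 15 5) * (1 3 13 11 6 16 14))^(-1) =(1 14 12)(3 11 5 10)(4 16 6 7 13)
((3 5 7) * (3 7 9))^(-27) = (9)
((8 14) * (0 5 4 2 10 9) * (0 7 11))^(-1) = (0 11 7 9 10 2 4 5)(8 14)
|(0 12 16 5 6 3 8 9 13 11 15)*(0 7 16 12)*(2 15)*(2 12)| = 12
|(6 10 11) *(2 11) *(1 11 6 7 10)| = 6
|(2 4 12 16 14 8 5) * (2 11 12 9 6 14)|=10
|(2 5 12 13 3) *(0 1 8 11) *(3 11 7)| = |(0 1 8 7 3 2 5 12 13 11)| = 10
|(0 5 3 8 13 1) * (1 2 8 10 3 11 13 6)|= |(0 5 11 13 2 8 6 1)(3 10)|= 8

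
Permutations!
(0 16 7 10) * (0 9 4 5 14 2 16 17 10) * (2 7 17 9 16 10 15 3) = (0 9 4 5 14 7)(2 10 16 17 15 3) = [9, 1, 10, 2, 5, 14, 6, 0, 8, 4, 16, 11, 12, 13, 7, 3, 17, 15]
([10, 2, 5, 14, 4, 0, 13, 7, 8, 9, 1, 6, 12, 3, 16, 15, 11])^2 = [1, 5, 0, 16, 4, 10, 3, 7, 8, 9, 2, 13, 12, 14, 11, 15, 6]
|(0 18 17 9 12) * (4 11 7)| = 15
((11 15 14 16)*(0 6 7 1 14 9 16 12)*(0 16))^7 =((0 6 7 1 14 12 16 11 15 9))^7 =(0 11 14 6 15 12 7 9 16 1)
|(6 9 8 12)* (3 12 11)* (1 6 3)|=|(1 6 9 8 11)(3 12)|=10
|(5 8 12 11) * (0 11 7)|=6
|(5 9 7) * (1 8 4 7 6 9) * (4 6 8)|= |(1 4 7 5)(6 9 8)|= 12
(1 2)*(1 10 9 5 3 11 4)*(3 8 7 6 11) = [0, 2, 10, 3, 1, 8, 11, 6, 7, 5, 9, 4] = (1 2 10 9 5 8 7 6 11 4)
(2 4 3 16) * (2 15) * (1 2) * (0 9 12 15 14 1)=(0 9 12 15)(1 2 4 3 16 14)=[9, 2, 4, 16, 3, 5, 6, 7, 8, 12, 10, 11, 15, 13, 1, 0, 14]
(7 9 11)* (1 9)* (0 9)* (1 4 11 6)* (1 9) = [1, 0, 2, 3, 11, 5, 9, 4, 8, 6, 10, 7] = (0 1)(4 11 7)(6 9)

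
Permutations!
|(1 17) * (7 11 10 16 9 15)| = |(1 17)(7 11 10 16 9 15)| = 6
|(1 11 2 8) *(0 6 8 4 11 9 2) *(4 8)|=4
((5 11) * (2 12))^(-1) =((2 12)(5 11))^(-1) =(2 12)(5 11)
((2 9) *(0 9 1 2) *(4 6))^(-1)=((0 9)(1 2)(4 6))^(-1)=(0 9)(1 2)(4 6)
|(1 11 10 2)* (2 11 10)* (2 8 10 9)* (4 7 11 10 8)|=3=|(1 9 2)(4 7 11)|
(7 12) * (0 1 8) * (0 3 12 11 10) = (0 1 8 3 12 7 11 10) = [1, 8, 2, 12, 4, 5, 6, 11, 3, 9, 0, 10, 7]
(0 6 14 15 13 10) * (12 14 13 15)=[6, 1, 2, 3, 4, 5, 13, 7, 8, 9, 0, 11, 14, 10, 12, 15]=(15)(0 6 13 10)(12 14)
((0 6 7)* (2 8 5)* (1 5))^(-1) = (0 7 6)(1 8 2 5)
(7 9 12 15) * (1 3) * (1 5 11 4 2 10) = [0, 3, 10, 5, 2, 11, 6, 9, 8, 12, 1, 4, 15, 13, 14, 7] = (1 3 5 11 4 2 10)(7 9 12 15)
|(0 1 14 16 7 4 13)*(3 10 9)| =21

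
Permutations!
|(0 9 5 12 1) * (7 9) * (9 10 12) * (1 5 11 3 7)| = 14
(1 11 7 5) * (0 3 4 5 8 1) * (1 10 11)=(0 3 4 5)(7 8 10 11)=[3, 1, 2, 4, 5, 0, 6, 8, 10, 9, 11, 7]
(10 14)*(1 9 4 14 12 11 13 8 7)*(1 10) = (1 9 4 14)(7 10 12 11 13 8) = [0, 9, 2, 3, 14, 5, 6, 10, 7, 4, 12, 13, 11, 8, 1]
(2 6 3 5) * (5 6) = (2 5)(3 6) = [0, 1, 5, 6, 4, 2, 3]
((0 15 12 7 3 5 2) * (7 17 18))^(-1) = (0 2 5 3 7 18 17 12 15)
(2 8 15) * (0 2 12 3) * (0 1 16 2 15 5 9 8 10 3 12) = (0 15)(1 16 2 10 3)(5 9 8) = [15, 16, 10, 1, 4, 9, 6, 7, 5, 8, 3, 11, 12, 13, 14, 0, 2]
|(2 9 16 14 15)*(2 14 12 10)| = 10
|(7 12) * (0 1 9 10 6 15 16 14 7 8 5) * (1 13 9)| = |(0 13 9 10 6 15 16 14 7 12 8 5)| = 12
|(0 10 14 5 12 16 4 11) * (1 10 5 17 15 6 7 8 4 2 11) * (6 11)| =15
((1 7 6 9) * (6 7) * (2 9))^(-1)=((1 6 2 9))^(-1)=(1 9 2 6)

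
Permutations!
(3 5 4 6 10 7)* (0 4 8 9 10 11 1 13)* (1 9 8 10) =(0 4 6 11 9 1 13)(3 5 10 7) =[4, 13, 2, 5, 6, 10, 11, 3, 8, 1, 7, 9, 12, 0]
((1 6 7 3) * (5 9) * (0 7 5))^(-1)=(0 9 5 6 1 3 7)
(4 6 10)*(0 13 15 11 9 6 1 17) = [13, 17, 2, 3, 1, 5, 10, 7, 8, 6, 4, 9, 12, 15, 14, 11, 16, 0] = (0 13 15 11 9 6 10 4 1 17)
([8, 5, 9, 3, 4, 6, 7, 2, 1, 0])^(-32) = [0, 1, 2, 3, 4, 5, 6, 7, 8, 9]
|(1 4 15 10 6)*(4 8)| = 6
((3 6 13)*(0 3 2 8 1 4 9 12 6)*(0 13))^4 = ((0 3 13 2 8 1 4 9 12 6))^4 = (0 8 12 13 4)(1 6 2 9 3)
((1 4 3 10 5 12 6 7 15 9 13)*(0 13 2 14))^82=((0 13 1 4 3 10 5 12 6 7 15 9 2 14))^82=(0 2 15 6 5 3 1)(4 13 14 9 7 12 10)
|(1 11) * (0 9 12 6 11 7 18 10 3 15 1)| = |(0 9 12 6 11)(1 7 18 10 3 15)| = 30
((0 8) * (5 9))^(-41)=((0 8)(5 9))^(-41)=(0 8)(5 9)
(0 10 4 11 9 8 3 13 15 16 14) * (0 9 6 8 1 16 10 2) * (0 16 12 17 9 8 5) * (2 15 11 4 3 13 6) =(0 15 10 3 6 5)(1 12 17 9)(2 16 14 8 13 11) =[15, 12, 16, 6, 4, 0, 5, 7, 13, 1, 3, 2, 17, 11, 8, 10, 14, 9]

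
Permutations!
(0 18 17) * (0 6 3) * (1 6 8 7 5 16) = [18, 6, 2, 0, 4, 16, 3, 5, 7, 9, 10, 11, 12, 13, 14, 15, 1, 8, 17] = (0 18 17 8 7 5 16 1 6 3)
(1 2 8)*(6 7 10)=(1 2 8)(6 7 10)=[0, 2, 8, 3, 4, 5, 7, 10, 1, 9, 6]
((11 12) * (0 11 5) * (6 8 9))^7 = ((0 11 12 5)(6 8 9))^7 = (0 5 12 11)(6 8 9)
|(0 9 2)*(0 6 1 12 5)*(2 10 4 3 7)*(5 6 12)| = |(0 9 10 4 3 7 2 12 6 1 5)| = 11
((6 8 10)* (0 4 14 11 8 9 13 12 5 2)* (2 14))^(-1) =((0 4 2)(5 14 11 8 10 6 9 13 12))^(-1) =(0 2 4)(5 12 13 9 6 10 8 11 14)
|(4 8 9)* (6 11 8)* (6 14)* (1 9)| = 7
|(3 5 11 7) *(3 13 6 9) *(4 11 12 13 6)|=9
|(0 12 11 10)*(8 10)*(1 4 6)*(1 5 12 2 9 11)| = |(0 2 9 11 8 10)(1 4 6 5 12)| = 30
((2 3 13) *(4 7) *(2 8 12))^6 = (2 3 13 8 12)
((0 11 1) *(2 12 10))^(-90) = (12)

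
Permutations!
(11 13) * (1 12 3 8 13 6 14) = (1 12 3 8 13 11 6 14) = [0, 12, 2, 8, 4, 5, 14, 7, 13, 9, 10, 6, 3, 11, 1]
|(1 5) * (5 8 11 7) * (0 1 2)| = 7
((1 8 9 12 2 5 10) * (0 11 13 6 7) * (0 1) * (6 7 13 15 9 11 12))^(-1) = (0 10 5 2 12)(1 7 13 6 9 15 11 8)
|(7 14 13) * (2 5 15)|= |(2 5 15)(7 14 13)|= 3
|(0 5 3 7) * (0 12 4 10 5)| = 6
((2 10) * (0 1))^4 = (10)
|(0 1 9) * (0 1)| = 2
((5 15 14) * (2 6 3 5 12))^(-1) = ((2 6 3 5 15 14 12))^(-1) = (2 12 14 15 5 3 6)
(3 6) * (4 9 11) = [0, 1, 2, 6, 9, 5, 3, 7, 8, 11, 10, 4] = (3 6)(4 9 11)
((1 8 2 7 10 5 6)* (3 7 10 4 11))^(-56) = (11)(1 5 2)(6 10 8)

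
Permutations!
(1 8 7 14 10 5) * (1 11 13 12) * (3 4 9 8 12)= (1 12)(3 4 9 8 7 14 10 5 11 13)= [0, 12, 2, 4, 9, 11, 6, 14, 7, 8, 5, 13, 1, 3, 10]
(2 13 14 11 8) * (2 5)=(2 13 14 11 8 5)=[0, 1, 13, 3, 4, 2, 6, 7, 5, 9, 10, 8, 12, 14, 11]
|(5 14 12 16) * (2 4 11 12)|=7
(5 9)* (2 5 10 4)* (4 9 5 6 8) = (2 6 8 4)(9 10) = [0, 1, 6, 3, 2, 5, 8, 7, 4, 10, 9]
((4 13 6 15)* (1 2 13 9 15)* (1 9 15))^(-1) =(1 9 6 13 2)(4 15) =((1 2 13 6 9)(4 15))^(-1)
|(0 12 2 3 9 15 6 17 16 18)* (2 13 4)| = 12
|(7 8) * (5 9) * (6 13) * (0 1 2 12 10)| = 10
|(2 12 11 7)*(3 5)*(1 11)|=10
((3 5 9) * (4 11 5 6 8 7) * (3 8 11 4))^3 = (3 5 7 11 8 6 9)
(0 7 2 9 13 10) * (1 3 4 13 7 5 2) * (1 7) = (0 5 2 9 1 3 4 13 10) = [5, 3, 9, 4, 13, 2, 6, 7, 8, 1, 0, 11, 12, 10]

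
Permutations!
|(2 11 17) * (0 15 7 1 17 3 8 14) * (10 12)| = |(0 15 7 1 17 2 11 3 8 14)(10 12)| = 10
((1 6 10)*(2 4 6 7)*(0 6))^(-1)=(0 4 2 7 1 10 6)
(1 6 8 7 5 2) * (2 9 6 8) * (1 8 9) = [0, 9, 8, 3, 4, 1, 2, 5, 7, 6] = (1 9 6 2 8 7 5)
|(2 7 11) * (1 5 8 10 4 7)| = |(1 5 8 10 4 7 11 2)| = 8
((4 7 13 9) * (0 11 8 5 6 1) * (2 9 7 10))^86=(13)(0 8 6)(1 11 5)(2 4)(9 10)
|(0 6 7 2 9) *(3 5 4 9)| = 8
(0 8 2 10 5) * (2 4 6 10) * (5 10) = (10)(0 8 4 6 5) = [8, 1, 2, 3, 6, 0, 5, 7, 4, 9, 10]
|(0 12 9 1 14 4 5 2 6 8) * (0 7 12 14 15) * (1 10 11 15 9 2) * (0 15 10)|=30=|(15)(0 14 4 5 1 9)(2 6 8 7 12)(10 11)|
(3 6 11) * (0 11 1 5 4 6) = (0 11 3)(1 5 4 6) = [11, 5, 2, 0, 6, 4, 1, 7, 8, 9, 10, 3]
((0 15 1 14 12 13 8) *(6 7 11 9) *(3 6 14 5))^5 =((0 15 1 5 3 6 7 11 9 14 12 13 8))^5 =(0 6 12 1 11 8 3 14 15 7 13 5 9)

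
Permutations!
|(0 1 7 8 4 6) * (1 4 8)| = 6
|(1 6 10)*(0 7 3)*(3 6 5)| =7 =|(0 7 6 10 1 5 3)|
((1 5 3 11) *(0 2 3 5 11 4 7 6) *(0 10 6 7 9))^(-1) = (0 9 4 3 2)(1 11)(6 10)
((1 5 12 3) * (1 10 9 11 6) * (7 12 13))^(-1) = ((1 5 13 7 12 3 10 9 11 6))^(-1) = (1 6 11 9 10 3 12 7 13 5)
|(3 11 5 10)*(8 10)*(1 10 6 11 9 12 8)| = 9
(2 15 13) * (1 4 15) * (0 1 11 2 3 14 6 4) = (0 1)(2 11)(3 14 6 4 15 13) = [1, 0, 11, 14, 15, 5, 4, 7, 8, 9, 10, 2, 12, 3, 6, 13]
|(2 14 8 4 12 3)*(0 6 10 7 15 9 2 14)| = |(0 6 10 7 15 9 2)(3 14 8 4 12)| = 35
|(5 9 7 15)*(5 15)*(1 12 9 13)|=6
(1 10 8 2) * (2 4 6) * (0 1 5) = (0 1 10 8 4 6 2 5) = [1, 10, 5, 3, 6, 0, 2, 7, 4, 9, 8]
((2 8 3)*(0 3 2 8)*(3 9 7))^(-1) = ((0 9 7 3 8 2))^(-1) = (0 2 8 3 7 9)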